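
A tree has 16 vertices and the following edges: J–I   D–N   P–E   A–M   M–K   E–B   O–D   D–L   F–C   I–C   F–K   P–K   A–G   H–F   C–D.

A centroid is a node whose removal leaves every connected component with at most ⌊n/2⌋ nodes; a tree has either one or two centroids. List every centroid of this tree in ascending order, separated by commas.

Removing F splits the tree into components of sizes 7, 7, 1; the largest is 7 ≤ ⌊16/2⌋ = 8.
Every other node leaves some component of size > 8, so the centroid is unique.

F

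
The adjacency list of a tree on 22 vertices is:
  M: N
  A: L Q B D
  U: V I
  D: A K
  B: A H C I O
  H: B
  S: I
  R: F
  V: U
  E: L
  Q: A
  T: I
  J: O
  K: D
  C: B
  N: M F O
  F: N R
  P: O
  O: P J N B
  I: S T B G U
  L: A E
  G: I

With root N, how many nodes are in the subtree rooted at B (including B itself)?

Descendants of B (including itself): B, I, A, H, C, U, G, T, S, D, Q, L, V, K, E. That's 15.

15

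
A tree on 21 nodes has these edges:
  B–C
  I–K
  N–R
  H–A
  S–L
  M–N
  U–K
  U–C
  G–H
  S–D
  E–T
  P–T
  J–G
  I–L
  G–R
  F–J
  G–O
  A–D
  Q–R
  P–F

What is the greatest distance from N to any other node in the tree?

12

Distances from N peak at 12, attained at B.
N–R–G–H–A–D–S–L–I–K–U–C–B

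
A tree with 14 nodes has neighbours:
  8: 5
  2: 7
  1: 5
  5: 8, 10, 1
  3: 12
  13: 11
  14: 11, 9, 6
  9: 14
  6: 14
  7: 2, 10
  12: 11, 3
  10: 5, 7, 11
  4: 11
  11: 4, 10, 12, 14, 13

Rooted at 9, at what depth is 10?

9–14–11–10 — 3 edges.

3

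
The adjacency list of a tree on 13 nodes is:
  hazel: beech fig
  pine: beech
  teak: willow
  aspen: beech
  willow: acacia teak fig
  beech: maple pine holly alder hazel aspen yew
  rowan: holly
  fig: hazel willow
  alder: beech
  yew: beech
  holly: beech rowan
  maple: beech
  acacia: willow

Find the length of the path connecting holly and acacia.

5

holly – beech – hazel – fig – willow – acacia: 5 edges.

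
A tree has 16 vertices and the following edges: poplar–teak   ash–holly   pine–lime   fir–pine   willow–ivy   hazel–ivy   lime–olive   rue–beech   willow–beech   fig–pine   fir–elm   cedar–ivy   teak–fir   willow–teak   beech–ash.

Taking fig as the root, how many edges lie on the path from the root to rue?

Path from fig to rue: fig–pine–fir–teak–willow–beech–rue, which has 6 edges.

6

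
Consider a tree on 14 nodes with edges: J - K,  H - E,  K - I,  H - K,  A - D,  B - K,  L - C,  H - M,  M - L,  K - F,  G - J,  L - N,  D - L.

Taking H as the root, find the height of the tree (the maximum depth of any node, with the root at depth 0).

A sits deepest: H–M–L–D–A — 4 edges from the root.

4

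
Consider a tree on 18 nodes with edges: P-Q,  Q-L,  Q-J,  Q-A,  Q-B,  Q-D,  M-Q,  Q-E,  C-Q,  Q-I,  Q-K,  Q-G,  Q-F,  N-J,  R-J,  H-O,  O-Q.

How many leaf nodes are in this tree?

15

The leaves are A, B, C, D, E, F, G, H, I, K, L, M, N, P, R.
That is 15 leaves.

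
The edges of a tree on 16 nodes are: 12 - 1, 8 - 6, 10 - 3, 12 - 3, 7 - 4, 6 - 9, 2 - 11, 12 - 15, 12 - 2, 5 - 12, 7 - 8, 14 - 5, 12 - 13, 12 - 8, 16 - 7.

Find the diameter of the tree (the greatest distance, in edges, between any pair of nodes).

5

Starting from 16, a farthest node is 11 at distance 5.
One longest path: 16-7-8-12-2-11.
So the diameter is 5.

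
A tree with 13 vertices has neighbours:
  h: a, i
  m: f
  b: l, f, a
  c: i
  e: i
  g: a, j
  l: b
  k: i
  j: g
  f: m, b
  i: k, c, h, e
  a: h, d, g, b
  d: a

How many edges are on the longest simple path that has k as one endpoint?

6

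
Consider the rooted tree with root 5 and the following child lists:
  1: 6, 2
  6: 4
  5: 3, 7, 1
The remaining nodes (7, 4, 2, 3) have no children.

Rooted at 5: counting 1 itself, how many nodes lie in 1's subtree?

4

Descendants of 1 (including itself): 1, 6, 2, 4. That's 4.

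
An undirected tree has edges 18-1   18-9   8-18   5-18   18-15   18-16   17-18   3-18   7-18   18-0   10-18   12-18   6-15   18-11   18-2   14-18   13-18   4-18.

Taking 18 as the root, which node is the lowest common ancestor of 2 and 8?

2's ancestor chain is 2, 18 and 8's is 8, 18; they first meet at 18.

18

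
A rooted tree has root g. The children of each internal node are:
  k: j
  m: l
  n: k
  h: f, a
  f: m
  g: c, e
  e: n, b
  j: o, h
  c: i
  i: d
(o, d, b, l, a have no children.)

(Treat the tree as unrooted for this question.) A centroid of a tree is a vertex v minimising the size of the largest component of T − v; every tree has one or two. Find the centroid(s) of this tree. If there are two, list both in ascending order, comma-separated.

If k is removed the pieces have sizes 7, 7, all ≤ ⌊15/2⌋ = 7.
No neighbour of k does as well, so k is the unique centroid.

k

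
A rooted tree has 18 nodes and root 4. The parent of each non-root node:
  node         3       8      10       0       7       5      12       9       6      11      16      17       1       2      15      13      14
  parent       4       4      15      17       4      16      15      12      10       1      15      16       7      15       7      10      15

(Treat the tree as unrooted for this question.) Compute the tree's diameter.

6

A longest path is 0 – 17 – 16 – 15 – 7 – 1 – 11, with 6 edges.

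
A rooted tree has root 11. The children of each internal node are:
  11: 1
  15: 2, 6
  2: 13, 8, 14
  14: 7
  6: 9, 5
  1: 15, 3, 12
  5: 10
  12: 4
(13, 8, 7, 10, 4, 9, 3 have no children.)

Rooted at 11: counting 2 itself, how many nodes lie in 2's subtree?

5

The subtree rooted at 2 contains: 2, 13, 8, 14, 7 — 5 nodes.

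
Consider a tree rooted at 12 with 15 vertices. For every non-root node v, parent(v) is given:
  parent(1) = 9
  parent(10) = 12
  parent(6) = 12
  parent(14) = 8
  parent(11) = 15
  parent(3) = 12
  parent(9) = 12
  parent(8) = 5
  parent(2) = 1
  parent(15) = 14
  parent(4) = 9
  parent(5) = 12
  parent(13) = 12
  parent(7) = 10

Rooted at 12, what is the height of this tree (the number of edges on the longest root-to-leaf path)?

5

A deepest node is 11, reached by 12–5–8–14–15–11.
That path has 5 edges, so the height is 5.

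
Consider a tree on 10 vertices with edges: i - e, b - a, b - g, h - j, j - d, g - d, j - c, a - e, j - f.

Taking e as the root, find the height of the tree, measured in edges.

6

The longest root-to-leaf path is e-a-b-g-d-j-h (6 edges).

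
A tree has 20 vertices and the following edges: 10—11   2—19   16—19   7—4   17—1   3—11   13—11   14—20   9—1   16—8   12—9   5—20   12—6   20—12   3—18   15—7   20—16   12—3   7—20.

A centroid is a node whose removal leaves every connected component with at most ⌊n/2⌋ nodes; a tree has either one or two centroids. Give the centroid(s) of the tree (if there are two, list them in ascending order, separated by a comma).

12, 20

If 20 is removed the pieces have sizes 10, 4, 3, 1, 1, all ≤ ⌊20/2⌋ = 10.
12 is adjacent to 20 and is also a centroid (the largest component after removing it is likewise 10).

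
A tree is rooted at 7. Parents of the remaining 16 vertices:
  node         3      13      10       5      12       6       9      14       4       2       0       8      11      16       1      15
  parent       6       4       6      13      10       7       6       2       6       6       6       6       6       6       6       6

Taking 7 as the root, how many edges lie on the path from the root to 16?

Path from 7 to 16: 7–6–16, which has 2 edges.

2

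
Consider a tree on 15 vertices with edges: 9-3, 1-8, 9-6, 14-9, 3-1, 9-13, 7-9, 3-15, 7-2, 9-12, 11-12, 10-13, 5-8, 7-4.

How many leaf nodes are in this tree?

8

The leaves are 2, 4, 5, 6, 10, 11, 14, 15.
That is 8 leaves.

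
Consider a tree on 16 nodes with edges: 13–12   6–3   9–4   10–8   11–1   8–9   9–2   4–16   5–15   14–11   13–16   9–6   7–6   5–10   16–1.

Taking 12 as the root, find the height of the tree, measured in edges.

A deepest node is 15, reached by 12–13–16–4–9–8–10–5–15.
That path has 8 edges, so the height is 8.

8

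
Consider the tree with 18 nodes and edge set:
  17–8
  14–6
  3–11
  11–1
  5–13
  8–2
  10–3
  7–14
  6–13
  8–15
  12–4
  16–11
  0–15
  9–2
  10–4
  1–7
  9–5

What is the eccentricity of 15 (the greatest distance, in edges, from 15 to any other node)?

14

The node farthest from 15 is 12, via 15-8-2-9-5-13-6-14-7-1-11-3-10-4-12 — 14 edges.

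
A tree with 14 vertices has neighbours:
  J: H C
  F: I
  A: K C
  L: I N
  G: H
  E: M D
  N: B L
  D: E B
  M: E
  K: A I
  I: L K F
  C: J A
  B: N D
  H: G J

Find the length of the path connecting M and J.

10

The path is M–E–D–B–N–L–I–K–A–C–J, which has 10 edges.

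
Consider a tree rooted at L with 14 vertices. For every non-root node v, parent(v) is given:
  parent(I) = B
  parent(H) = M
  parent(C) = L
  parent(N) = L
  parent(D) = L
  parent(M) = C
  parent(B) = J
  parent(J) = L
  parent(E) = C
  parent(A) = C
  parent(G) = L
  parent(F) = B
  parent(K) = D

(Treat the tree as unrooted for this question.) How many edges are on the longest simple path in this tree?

6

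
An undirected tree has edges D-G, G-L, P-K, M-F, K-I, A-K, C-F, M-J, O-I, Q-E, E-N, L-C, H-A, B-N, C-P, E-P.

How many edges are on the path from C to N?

Walking from C: C–P–E–N. Length 3.

3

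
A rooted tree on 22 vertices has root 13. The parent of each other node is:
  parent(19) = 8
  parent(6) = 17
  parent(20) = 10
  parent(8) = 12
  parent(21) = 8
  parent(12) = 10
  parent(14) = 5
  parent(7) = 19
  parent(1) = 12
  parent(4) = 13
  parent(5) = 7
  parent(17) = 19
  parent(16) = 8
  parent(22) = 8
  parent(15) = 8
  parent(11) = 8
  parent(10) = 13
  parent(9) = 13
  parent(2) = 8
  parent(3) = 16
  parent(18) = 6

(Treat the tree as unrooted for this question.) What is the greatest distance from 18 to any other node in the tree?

8

The node farthest from 18 is 4 (9 also at distance 8), via 18-6-17-19-8-12-10-13-4 — 8 edges.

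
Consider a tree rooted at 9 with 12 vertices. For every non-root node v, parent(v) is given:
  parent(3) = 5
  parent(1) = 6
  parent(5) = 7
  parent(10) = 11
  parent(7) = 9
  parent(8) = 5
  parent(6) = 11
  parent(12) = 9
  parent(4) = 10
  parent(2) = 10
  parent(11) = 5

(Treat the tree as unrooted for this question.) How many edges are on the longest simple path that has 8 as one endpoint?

4

The node farthest from 8 is 2 (12, 1, 4 also at distance 4), via 8 – 5 – 11 – 10 – 2 — 4 edges.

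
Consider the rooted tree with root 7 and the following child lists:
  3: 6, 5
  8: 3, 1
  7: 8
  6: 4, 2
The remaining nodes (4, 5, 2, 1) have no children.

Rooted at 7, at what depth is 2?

4

Climbing from 2 to the root: 2 – 6 – 3 – 8 – 7. That's 4 steps.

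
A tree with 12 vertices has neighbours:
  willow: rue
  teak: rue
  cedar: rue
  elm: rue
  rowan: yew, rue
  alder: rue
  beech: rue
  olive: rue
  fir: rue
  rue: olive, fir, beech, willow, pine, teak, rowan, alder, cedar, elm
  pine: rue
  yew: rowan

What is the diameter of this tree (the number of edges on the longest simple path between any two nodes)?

3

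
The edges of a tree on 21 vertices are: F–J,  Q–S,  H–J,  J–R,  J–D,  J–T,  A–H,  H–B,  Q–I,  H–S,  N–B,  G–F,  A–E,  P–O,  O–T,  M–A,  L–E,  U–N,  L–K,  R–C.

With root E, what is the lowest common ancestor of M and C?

Ancestors of M (toward the root): M, A, E.
Ancestors of C: C, R, J, H, A, E.
The deepest node appearing in both lists is A.

A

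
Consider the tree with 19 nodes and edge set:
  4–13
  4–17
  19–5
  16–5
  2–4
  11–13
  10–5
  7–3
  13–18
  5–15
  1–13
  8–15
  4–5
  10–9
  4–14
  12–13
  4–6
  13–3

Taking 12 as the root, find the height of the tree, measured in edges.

5

A deepest node is 8, reached by 12-13-4-5-15-8.
That path has 5 edges, so the height is 5.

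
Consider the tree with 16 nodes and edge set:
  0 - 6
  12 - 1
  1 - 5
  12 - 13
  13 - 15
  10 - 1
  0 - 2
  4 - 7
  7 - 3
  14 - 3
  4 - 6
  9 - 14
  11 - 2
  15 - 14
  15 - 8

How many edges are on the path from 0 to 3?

0 – 6 – 4 – 7 – 3: 4 edges.

4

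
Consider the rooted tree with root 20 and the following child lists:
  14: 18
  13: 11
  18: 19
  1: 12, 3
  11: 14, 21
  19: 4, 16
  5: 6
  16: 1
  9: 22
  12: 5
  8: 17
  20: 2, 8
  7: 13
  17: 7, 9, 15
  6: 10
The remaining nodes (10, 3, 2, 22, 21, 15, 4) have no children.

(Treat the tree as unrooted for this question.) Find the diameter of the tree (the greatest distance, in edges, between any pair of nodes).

Starting from 2, a farthest node is 10 at distance 15.
One longest path: 2–20–8–17–7–13–11–14–18–19–16–1–12–5–6–10.
So the diameter is 15.

15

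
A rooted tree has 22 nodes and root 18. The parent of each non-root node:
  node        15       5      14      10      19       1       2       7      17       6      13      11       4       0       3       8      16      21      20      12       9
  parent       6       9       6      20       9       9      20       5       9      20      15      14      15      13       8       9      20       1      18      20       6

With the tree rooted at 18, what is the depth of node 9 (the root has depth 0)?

Climbing from 9 to the root: 9 – 6 – 20 – 18. That's 3 steps.

3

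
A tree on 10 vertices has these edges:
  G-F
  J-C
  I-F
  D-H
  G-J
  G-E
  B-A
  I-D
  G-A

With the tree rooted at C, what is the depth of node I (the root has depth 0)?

Climbing from I to the root: I – F – G – J – C. That's 4 steps.

4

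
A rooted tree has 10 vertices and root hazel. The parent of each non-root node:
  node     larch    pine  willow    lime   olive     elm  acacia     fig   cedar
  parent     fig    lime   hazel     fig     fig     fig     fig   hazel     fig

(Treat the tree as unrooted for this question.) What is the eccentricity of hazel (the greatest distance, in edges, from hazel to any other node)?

3

The node farthest from hazel is pine, via hazel–fig–lime–pine — 3 edges.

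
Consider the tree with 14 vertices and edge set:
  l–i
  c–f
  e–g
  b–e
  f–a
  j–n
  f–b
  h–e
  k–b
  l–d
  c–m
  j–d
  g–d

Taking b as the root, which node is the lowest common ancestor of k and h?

Path k→root: k b; path h→root: h e b.
First common node: b.

b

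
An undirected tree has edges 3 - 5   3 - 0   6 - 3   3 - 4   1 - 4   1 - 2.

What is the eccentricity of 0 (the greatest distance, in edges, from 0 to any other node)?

The node farthest from 0 is 2, via 0-3-4-1-2 — 4 edges.

4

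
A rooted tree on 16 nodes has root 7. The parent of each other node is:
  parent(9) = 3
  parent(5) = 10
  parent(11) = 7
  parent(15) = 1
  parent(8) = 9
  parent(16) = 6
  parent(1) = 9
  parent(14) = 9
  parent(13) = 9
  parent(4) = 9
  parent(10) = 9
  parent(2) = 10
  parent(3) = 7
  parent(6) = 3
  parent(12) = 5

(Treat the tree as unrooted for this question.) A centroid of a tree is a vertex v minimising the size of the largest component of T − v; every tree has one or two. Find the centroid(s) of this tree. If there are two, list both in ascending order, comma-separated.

9

Removing 9 splits the tree into components of sizes 5, 4, 2, 1, 1, 1, 1; the largest is 5 ≤ ⌊16/2⌋ = 8.
No neighbour of 9 does as well, so 9 is the unique centroid.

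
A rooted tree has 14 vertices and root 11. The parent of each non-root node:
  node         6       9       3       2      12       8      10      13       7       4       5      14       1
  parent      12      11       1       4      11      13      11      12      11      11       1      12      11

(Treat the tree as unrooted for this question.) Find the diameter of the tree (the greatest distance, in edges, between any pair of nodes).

Starting from 8, a farthest node is 5 at distance 5.
One longest path: 8-13-12-11-1-5.
So the diameter is 5.

5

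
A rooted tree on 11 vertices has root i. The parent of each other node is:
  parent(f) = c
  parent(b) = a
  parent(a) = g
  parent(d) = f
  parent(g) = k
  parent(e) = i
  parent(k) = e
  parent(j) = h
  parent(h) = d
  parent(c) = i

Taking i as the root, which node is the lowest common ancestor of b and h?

i

b's ancestor chain is b, a, g, k, e, i and h's is h, d, f, c, i; they first meet at i.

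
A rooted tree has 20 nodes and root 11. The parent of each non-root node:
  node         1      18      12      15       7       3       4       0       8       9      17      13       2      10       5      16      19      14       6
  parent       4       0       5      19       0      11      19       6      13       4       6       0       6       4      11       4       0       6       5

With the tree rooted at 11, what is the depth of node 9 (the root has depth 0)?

Path from 11 to 9: 11 – 5 – 6 – 0 – 19 – 4 – 9, which has 6 edges.

6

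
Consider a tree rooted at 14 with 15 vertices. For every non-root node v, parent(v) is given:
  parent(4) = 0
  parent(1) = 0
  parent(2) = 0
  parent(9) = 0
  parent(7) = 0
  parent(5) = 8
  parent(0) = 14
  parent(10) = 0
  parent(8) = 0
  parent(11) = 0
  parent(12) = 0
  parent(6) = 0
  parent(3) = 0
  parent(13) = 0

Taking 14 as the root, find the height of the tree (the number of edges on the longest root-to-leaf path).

3

A deepest node is 5, reached by 14 – 0 – 8 – 5.
That path has 3 edges, so the height is 3.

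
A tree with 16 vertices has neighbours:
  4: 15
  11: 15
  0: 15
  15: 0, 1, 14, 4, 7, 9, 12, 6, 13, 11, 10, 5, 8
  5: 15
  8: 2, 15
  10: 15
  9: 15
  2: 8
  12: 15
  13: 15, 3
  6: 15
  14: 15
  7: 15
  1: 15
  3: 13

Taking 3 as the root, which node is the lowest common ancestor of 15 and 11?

15

15's ancestor chain is 15, 13, 3 and 11's is 11, 15, 13, 3; they first meet at 15.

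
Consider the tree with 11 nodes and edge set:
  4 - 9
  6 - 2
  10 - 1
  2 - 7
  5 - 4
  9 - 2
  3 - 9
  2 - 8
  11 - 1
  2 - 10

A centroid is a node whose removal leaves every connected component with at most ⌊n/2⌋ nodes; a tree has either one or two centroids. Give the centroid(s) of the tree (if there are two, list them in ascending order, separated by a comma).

2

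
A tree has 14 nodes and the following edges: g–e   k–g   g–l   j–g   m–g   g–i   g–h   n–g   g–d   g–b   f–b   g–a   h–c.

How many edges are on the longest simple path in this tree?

4

BFS from c reaches f last, at distance 4; BFS from f confirms no node is farther.
Path: c - h - g - b - f.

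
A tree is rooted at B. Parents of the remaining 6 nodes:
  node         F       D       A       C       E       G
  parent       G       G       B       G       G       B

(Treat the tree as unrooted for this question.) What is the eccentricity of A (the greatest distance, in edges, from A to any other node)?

3

A farthest node from A is D (E, F, C also at distance 3).
The path A – B – G – D has 3 edges.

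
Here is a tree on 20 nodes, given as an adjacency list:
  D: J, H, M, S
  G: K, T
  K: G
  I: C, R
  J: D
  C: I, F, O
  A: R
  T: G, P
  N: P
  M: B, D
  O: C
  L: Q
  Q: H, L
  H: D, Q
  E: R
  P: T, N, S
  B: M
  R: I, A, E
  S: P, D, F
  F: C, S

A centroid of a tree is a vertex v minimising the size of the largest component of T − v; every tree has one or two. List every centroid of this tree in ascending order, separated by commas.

Removing S splits the tree into components of sizes 7, 7, 5; the largest is 7 ≤ ⌊20/2⌋ = 10.
No neighbour of S does as well, so S is the unique centroid.

S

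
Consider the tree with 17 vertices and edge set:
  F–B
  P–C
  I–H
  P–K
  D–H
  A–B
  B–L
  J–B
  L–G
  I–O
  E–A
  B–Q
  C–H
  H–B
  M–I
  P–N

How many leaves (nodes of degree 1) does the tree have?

Exactly 10 nodes have a single neighbour: D, E, F, G, J, K, M, N, O, Q.

10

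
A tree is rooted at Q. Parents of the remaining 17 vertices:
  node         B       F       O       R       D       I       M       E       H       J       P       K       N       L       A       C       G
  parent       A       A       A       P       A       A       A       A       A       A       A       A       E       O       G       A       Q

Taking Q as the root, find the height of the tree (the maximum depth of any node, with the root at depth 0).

The longest root-to-leaf path is Q → G → A → E → N (4 edges).

4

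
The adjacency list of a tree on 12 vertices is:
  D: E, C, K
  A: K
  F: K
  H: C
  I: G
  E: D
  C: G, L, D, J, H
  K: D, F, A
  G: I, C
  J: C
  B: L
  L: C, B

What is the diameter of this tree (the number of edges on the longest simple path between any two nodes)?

5

BFS from A reaches B last, at distance 5; BFS from B confirms no node is farther.
Path: A–K–D–C–L–B.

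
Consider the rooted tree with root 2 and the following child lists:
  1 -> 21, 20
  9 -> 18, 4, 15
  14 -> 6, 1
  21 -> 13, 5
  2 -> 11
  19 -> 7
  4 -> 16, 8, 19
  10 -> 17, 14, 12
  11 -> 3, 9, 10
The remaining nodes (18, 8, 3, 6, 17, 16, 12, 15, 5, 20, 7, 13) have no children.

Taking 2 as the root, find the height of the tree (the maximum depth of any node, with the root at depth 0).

13 sits deepest: 2 – 11 – 10 – 14 – 1 – 21 – 13 — 6 edges from the root.

6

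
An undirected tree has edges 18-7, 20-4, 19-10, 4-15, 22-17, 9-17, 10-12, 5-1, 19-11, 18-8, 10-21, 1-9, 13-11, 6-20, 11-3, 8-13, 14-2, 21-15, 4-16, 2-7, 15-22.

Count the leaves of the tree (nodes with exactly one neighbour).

Degree-1 nodes: 3, 5, 6, 12, 14, 16 — 6 of them.

6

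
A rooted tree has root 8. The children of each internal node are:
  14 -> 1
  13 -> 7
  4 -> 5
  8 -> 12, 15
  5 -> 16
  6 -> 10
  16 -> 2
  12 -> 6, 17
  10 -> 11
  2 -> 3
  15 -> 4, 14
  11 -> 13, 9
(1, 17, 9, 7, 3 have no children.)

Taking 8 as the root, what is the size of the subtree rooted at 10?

5

10's subtree: {10, 11, 9, 13, 7}, size 5.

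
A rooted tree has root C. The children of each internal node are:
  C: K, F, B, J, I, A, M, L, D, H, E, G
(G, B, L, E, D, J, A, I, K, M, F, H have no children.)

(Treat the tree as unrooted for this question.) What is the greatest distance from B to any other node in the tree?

2

Distances from B peak at 2, attained at D (J, G, E, I, M, L, A, F, H, K also at distance 2).
B – C – D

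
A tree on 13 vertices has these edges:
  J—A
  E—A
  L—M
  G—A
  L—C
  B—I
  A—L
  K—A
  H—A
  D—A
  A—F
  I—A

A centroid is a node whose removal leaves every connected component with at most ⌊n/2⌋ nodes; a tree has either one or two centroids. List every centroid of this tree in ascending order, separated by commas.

A

Removing A splits the tree into components of sizes 3, 2, 1, 1, 1, 1, 1, 1, 1; the largest is 3 ≤ ⌊13/2⌋ = 6.
Every other node leaves some component of size > 6, so the centroid is unique.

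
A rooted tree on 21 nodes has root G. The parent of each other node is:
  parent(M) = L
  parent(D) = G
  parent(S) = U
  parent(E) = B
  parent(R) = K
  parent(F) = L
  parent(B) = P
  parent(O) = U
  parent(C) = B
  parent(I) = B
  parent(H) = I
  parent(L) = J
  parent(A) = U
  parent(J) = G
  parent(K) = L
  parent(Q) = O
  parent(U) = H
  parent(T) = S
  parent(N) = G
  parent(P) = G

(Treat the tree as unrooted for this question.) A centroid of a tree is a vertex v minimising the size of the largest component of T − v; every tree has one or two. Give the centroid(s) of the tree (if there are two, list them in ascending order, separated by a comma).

B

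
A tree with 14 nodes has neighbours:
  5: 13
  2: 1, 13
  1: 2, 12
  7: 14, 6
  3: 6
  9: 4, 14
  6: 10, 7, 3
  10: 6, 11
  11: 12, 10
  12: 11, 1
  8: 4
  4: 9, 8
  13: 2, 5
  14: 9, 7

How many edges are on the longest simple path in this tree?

A longest path is 8 – 4 – 9 – 14 – 7 – 6 – 10 – 11 – 12 – 1 – 2 – 13 – 5, with 12 edges.

12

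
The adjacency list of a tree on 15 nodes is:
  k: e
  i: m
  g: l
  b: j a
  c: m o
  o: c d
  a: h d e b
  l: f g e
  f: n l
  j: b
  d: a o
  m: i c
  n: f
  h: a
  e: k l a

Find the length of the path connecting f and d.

4

Walking from f: f - l - e - a - d. Length 4.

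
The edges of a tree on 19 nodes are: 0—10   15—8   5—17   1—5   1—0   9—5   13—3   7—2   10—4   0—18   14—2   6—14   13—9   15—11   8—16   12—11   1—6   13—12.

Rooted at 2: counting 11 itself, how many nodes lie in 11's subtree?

Descendants of 11 (including itself): 11, 15, 8, 16. That's 4.

4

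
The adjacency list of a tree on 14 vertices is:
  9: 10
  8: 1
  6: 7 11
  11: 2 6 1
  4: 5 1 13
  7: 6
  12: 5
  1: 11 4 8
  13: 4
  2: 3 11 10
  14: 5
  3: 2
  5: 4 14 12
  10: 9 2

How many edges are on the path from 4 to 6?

Walking from 4: 4 – 1 – 11 – 6. Length 3.

3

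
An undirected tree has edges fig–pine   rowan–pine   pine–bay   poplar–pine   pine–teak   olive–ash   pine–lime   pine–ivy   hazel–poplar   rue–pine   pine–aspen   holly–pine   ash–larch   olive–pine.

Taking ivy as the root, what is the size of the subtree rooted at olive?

olive's subtree: {olive, ash, larch}, size 3.

3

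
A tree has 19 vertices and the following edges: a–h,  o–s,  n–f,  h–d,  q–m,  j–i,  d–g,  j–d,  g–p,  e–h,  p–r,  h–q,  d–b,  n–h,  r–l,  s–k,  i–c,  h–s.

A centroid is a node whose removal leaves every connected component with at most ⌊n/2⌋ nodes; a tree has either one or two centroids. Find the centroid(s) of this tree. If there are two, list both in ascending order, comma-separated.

h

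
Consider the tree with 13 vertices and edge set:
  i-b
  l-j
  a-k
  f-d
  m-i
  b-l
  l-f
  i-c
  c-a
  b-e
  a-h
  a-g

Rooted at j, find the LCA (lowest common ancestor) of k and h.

a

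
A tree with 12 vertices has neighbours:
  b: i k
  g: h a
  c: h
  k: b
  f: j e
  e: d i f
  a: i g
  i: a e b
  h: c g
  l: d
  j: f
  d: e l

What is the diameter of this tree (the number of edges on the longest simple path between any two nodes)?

7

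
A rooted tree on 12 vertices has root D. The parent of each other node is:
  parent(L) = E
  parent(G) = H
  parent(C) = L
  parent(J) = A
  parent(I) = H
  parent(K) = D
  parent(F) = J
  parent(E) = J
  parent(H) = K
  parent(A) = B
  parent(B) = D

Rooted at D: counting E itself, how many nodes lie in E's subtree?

3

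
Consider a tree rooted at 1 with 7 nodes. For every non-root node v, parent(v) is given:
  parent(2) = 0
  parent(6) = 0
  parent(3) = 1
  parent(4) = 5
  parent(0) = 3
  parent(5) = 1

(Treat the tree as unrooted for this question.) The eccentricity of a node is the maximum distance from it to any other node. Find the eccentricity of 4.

5

Distances from 4 peak at 5, attained at 6 (2 also at distance 5).
4–5–1–3–0–6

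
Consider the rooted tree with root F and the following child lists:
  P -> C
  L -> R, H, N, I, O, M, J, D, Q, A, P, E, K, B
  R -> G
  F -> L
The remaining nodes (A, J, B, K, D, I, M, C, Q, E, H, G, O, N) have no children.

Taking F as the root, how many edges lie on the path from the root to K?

2

F → L → K — 2 edges.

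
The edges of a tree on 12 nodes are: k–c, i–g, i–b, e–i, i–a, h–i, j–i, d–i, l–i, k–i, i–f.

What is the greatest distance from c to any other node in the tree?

Distances from c peak at 3, attained at f (h, j, g, a, e, b, d, l also at distance 3).
c – k – i – f

3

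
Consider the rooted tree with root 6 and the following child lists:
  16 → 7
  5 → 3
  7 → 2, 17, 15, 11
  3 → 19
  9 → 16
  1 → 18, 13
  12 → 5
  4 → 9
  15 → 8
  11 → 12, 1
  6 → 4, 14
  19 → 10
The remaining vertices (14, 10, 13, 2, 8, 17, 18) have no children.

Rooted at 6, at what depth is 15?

6–4–9–16–7–15 — 5 edges.

5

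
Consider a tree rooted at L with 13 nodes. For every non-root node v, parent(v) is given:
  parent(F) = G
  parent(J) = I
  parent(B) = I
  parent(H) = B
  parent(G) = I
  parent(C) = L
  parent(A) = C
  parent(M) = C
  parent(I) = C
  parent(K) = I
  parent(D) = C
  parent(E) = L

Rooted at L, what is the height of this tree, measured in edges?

The longest root-to-leaf path is L – C – I – B – H (4 edges).

4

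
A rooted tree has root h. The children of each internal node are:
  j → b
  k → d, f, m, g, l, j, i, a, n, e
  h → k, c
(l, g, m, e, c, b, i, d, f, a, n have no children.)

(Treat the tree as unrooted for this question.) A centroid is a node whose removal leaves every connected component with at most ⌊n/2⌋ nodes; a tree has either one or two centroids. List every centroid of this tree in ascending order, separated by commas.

k

Delete k: the remaining components have sizes 2, 2, 1, 1, 1, 1, 1, 1, 1, 1, 1. Max 2 ≤ 7, so k is a centroid.
Every other node leaves some component of size > 7, so the centroid is unique.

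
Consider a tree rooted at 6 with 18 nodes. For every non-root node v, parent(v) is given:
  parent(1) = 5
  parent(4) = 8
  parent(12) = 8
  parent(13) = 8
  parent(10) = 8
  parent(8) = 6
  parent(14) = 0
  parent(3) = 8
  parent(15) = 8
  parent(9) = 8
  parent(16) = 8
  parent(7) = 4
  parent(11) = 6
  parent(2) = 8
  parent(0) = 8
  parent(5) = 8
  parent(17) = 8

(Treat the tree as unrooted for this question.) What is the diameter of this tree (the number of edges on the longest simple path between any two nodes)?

Starting from 14, a farthest node is 11 at distance 4.
One longest path: 14 - 0 - 8 - 6 - 11.
So the diameter is 4.

4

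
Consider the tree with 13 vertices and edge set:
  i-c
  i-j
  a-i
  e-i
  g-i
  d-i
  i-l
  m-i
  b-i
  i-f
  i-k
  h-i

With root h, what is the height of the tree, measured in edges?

2

A deepest node is c, reached by h–i–c.
That path has 2 edges, so the height is 2.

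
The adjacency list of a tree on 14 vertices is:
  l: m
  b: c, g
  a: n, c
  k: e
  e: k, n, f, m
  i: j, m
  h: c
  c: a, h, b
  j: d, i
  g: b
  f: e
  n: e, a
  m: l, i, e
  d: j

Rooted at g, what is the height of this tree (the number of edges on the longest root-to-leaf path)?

9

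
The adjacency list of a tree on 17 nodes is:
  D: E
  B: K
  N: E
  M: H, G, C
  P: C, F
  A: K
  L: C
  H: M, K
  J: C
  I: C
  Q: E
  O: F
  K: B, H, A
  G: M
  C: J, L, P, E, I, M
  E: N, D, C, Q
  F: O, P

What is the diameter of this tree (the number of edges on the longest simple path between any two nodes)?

Starting from B, a farthest node is O at distance 7.
One longest path: B - K - H - M - C - P - F - O.
So the diameter is 7.

7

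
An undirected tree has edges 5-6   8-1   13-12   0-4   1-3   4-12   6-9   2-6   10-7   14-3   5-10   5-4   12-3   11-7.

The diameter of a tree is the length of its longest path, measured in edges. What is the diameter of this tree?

A longest path is 11–7–10–5–4–12–3–1–8, with 8 edges.

8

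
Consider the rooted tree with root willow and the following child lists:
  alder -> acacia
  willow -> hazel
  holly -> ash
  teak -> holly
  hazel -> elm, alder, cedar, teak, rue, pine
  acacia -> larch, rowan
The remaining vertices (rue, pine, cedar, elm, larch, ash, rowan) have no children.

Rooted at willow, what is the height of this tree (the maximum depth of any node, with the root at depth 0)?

rowan sits deepest: willow → hazel → alder → acacia → rowan — 4 edges from the root.

4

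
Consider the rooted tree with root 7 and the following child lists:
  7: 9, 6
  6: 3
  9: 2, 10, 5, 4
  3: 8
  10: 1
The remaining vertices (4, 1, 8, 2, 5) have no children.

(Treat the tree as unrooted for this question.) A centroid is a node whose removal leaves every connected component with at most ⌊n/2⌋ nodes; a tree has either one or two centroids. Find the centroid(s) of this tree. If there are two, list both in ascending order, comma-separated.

Removing 9 splits the tree into components of sizes 4, 2, 1, 1, 1; the largest is 4 ≤ ⌊10/2⌋ = 5.
Every other node leaves some component of size > 5, so the centroid is unique.

9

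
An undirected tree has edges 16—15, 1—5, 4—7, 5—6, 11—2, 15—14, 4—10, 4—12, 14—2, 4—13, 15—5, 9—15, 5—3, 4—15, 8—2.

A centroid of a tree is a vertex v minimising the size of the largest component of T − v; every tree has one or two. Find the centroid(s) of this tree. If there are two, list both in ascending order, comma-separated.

15

Delete 15: the remaining components have sizes 5, 4, 4, 1, 1. Max 5 ≤ 8, so 15 is a centroid.
No neighbour of 15 does as well, so 15 is the unique centroid.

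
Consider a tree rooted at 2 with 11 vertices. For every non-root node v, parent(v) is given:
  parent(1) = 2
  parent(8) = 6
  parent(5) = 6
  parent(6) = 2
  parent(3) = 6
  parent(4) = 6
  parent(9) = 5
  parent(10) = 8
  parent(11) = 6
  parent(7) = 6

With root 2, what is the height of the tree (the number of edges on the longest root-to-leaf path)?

3

The longest root-to-leaf path is 2–6–8–10 (3 edges).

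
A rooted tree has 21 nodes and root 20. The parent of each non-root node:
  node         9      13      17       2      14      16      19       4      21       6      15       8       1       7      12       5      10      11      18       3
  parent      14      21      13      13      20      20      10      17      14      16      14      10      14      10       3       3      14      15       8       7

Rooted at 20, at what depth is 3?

4

Path from 20 to 3: 20–14–10–7–3, which has 4 edges.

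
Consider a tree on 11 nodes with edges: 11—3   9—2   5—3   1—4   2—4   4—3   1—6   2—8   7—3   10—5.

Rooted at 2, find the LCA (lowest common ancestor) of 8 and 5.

2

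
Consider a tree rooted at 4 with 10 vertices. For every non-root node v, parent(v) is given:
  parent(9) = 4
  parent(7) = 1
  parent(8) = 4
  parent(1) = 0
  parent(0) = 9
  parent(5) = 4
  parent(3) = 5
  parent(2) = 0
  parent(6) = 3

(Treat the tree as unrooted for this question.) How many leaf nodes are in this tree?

Degree-1 nodes: 2, 6, 7, 8 — 4 of them.

4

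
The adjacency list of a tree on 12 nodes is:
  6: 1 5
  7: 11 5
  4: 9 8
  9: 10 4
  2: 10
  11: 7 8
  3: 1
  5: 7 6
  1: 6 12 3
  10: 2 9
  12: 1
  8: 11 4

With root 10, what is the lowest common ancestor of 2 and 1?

Ancestors of 2 (toward the root): 2, 10.
Ancestors of 1: 1, 6, 5, 7, 11, 8, 4, 9, 10.
The deepest node appearing in both lists is 10.

10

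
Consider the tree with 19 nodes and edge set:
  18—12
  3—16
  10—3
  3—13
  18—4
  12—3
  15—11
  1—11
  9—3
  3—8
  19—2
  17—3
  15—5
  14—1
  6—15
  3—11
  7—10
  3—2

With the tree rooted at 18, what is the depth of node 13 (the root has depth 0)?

Path from 18 to 13: 18 – 12 – 3 – 13, which has 3 edges.

3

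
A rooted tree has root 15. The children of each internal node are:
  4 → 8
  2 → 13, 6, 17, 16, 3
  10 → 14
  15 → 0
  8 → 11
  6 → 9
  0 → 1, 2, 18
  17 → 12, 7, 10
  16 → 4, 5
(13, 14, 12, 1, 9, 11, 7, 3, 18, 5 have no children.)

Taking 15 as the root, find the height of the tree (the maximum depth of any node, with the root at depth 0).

6

A deepest node is 11, reached by 15-0-2-16-4-8-11.
That path has 6 edges, so the height is 6.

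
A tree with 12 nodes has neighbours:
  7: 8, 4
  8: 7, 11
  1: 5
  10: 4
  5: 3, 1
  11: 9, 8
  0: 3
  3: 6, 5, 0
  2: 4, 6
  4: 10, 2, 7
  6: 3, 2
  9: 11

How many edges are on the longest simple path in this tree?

9

Starting from 1, a farthest node is 9 at distance 9.
One longest path: 1 – 5 – 3 – 6 – 2 – 4 – 7 – 8 – 11 – 9.
So the diameter is 9.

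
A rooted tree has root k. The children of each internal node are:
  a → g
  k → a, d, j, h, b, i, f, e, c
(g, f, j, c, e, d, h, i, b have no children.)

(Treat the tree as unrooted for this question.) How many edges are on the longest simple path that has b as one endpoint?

3

The node farthest from b is g, via b – k – a – g — 3 edges.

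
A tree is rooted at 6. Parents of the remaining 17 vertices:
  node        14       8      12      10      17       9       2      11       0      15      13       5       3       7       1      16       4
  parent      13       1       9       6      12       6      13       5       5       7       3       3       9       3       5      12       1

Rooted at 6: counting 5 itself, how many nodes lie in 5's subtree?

Descendants of 5 (including itself): 5, 11, 0, 1, 4, 8. That's 6.

6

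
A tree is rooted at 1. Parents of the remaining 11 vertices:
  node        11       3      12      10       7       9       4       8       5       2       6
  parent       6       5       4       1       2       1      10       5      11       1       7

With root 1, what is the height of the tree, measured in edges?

6

8 sits deepest: 1 – 2 – 7 – 6 – 11 – 5 – 8 — 6 edges from the root.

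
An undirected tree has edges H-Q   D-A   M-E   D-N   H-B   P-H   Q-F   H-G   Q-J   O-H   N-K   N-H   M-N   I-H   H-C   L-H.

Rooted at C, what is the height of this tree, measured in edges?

E sits deepest: C–H–N–M–E — 4 edges from the root.

4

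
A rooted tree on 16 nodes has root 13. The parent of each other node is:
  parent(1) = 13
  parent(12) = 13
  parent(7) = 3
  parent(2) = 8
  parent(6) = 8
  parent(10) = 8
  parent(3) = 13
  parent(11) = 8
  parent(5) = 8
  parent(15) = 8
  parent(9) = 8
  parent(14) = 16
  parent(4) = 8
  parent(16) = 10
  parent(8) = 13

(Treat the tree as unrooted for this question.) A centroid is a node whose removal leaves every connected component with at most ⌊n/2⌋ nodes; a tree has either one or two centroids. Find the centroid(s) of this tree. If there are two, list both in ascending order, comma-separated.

Delete 8: the remaining components have sizes 5, 3, 1, 1, 1, 1, 1, 1, 1. Max 5 ≤ 8, so 8 is a centroid.
No neighbour of 8 does as well, so 8 is the unique centroid.

8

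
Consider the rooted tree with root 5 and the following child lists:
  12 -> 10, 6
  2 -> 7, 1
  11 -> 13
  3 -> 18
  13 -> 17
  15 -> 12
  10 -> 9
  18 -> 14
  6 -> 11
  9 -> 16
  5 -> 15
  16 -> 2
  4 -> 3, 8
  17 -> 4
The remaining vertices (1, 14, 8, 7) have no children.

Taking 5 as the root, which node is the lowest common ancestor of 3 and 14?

3's ancestor chain is 3, 4, 17, 13, 11, 6, 12, 15, 5 and 14's is 14, 18, 3, 4, 17, 13, 11, 6, 12, 15, 5; they first meet at 3.

3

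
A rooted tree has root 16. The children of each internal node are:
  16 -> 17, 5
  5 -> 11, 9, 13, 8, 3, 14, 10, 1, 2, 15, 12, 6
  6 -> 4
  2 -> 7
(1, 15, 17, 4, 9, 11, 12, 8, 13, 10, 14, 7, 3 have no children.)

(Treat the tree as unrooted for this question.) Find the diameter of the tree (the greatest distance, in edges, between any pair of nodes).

4

A longest path is 17-16-5-2-7, with 4 edges.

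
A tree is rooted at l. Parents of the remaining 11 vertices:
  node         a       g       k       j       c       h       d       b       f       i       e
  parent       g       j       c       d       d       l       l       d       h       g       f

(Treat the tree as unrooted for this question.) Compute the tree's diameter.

BFS from e reaches a last, at distance 7; BFS from a confirms no node is farther.
Path: e - f - h - l - d - j - g - a.

7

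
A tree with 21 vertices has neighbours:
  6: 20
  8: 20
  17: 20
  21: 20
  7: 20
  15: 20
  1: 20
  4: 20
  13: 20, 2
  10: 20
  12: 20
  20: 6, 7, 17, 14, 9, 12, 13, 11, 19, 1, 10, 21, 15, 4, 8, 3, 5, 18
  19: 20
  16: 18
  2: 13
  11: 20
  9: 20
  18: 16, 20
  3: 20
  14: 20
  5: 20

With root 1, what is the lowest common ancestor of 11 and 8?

11's ancestor chain is 11, 20, 1 and 8's is 8, 20, 1; they first meet at 20.

20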